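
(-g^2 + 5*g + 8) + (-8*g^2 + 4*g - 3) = -9*g^2 + 9*g + 5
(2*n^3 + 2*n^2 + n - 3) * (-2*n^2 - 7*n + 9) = -4*n^5 - 18*n^4 + 2*n^3 + 17*n^2 + 30*n - 27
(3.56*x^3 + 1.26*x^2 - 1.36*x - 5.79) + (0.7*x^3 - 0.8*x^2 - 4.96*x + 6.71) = 4.26*x^3 + 0.46*x^2 - 6.32*x + 0.92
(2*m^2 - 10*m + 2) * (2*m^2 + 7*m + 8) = 4*m^4 - 6*m^3 - 50*m^2 - 66*m + 16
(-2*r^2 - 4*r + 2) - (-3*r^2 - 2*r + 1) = r^2 - 2*r + 1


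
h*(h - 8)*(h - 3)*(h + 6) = h^4 - 5*h^3 - 42*h^2 + 144*h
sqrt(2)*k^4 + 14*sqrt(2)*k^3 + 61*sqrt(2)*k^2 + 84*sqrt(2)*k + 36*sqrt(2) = (k + 1)*(k + 6)^2*(sqrt(2)*k + sqrt(2))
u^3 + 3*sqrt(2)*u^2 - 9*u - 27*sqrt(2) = (u - 3)*(u + 3)*(u + 3*sqrt(2))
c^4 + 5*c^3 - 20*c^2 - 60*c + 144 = (c - 3)*(c - 2)*(c + 4)*(c + 6)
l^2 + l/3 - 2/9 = (l - 1/3)*(l + 2/3)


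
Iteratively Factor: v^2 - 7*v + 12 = (v - 4)*(v - 3)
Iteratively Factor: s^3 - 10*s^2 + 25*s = (s - 5)*(s^2 - 5*s) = (s - 5)^2*(s)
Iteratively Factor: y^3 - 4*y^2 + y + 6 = (y - 3)*(y^2 - y - 2) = (y - 3)*(y + 1)*(y - 2)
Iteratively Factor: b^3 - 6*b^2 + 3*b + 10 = (b - 5)*(b^2 - b - 2) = (b - 5)*(b - 2)*(b + 1)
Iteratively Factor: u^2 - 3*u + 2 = (u - 1)*(u - 2)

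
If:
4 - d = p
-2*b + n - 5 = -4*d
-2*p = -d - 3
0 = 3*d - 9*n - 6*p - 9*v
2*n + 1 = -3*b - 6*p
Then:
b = -5/3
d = 5/3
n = -5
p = 7/3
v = 4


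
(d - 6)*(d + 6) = d^2 - 36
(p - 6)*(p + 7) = p^2 + p - 42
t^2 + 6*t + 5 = (t + 1)*(t + 5)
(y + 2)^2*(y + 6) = y^3 + 10*y^2 + 28*y + 24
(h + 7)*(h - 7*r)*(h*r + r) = h^3*r - 7*h^2*r^2 + 8*h^2*r - 56*h*r^2 + 7*h*r - 49*r^2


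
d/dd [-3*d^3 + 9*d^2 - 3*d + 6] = -9*d^2 + 18*d - 3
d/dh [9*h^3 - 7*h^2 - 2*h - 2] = 27*h^2 - 14*h - 2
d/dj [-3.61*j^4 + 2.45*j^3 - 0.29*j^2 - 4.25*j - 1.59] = -14.44*j^3 + 7.35*j^2 - 0.58*j - 4.25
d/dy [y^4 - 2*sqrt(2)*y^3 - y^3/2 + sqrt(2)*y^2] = y*(8*y^2 - 12*sqrt(2)*y - 3*y + 4*sqrt(2))/2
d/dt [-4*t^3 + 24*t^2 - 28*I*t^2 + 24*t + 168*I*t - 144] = -12*t^2 + t*(48 - 56*I) + 24 + 168*I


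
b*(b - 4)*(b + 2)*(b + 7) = b^4 + 5*b^3 - 22*b^2 - 56*b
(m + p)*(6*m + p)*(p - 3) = 6*m^2*p - 18*m^2 + 7*m*p^2 - 21*m*p + p^3 - 3*p^2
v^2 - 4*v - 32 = (v - 8)*(v + 4)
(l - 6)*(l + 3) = l^2 - 3*l - 18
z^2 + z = z*(z + 1)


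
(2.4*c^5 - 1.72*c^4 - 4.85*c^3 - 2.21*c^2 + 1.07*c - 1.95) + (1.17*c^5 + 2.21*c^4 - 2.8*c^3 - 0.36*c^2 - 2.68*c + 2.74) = 3.57*c^5 + 0.49*c^4 - 7.65*c^3 - 2.57*c^2 - 1.61*c + 0.79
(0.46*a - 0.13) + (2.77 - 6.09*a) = 2.64 - 5.63*a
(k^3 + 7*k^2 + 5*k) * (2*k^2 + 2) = 2*k^5 + 14*k^4 + 12*k^3 + 14*k^2 + 10*k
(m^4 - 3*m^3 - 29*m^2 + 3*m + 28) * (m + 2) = m^5 - m^4 - 35*m^3 - 55*m^2 + 34*m + 56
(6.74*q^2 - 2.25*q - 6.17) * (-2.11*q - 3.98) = -14.2214*q^3 - 22.0777*q^2 + 21.9737*q + 24.5566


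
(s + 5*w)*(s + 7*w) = s^2 + 12*s*w + 35*w^2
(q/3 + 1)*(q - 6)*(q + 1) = q^3/3 - 2*q^2/3 - 7*q - 6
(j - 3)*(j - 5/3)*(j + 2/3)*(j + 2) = j^4 - 2*j^3 - 55*j^2/9 + 64*j/9 + 20/3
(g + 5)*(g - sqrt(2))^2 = g^3 - 2*sqrt(2)*g^2 + 5*g^2 - 10*sqrt(2)*g + 2*g + 10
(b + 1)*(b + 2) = b^2 + 3*b + 2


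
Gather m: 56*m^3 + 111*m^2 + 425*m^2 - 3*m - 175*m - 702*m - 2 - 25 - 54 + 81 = 56*m^3 + 536*m^2 - 880*m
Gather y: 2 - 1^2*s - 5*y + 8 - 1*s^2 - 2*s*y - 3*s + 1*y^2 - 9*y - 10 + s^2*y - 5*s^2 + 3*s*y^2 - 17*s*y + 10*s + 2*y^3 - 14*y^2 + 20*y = -6*s^2 + 6*s + 2*y^3 + y^2*(3*s - 13) + y*(s^2 - 19*s + 6)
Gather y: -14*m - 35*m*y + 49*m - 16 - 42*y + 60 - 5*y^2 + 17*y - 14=35*m - 5*y^2 + y*(-35*m - 25) + 30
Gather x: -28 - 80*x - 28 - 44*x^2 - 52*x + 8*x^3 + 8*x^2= 8*x^3 - 36*x^2 - 132*x - 56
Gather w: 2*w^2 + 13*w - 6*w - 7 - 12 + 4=2*w^2 + 7*w - 15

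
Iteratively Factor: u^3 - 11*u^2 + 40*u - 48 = (u - 4)*(u^2 - 7*u + 12) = (u - 4)^2*(u - 3)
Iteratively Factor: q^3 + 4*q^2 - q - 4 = (q + 4)*(q^2 - 1) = (q + 1)*(q + 4)*(q - 1)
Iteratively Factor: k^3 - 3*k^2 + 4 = (k - 2)*(k^2 - k - 2) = (k - 2)*(k + 1)*(k - 2)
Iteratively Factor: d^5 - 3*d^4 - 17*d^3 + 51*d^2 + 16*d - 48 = (d - 3)*(d^4 - 17*d^2 + 16) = (d - 4)*(d - 3)*(d^3 + 4*d^2 - d - 4) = (d - 4)*(d - 3)*(d + 1)*(d^2 + 3*d - 4) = (d - 4)*(d - 3)*(d - 1)*(d + 1)*(d + 4)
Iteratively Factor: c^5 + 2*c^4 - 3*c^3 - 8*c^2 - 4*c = (c)*(c^4 + 2*c^3 - 3*c^2 - 8*c - 4) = c*(c + 1)*(c^3 + c^2 - 4*c - 4) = c*(c + 1)*(c + 2)*(c^2 - c - 2) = c*(c - 2)*(c + 1)*(c + 2)*(c + 1)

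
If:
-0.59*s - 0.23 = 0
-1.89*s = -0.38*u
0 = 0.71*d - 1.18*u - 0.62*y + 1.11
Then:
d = 0.873239436619718*y - 4.78576723498888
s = -0.39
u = -1.94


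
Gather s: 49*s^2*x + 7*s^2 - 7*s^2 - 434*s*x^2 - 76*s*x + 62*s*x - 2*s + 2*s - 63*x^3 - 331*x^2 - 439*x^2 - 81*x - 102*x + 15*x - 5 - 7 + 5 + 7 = 49*s^2*x + s*(-434*x^2 - 14*x) - 63*x^3 - 770*x^2 - 168*x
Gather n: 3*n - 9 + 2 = 3*n - 7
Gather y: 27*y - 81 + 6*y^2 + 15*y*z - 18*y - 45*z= 6*y^2 + y*(15*z + 9) - 45*z - 81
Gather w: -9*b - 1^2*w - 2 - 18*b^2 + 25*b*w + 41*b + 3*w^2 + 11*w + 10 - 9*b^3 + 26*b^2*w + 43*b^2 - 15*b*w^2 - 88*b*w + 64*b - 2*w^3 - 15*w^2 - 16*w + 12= -9*b^3 + 25*b^2 + 96*b - 2*w^3 + w^2*(-15*b - 12) + w*(26*b^2 - 63*b - 6) + 20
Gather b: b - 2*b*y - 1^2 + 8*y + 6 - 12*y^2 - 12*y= b*(1 - 2*y) - 12*y^2 - 4*y + 5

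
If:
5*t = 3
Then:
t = 3/5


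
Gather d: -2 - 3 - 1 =-6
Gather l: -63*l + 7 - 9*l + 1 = 8 - 72*l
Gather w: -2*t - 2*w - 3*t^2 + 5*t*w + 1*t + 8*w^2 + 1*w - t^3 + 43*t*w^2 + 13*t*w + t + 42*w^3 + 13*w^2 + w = -t^3 - 3*t^2 + 18*t*w + 42*w^3 + w^2*(43*t + 21)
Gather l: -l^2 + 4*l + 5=-l^2 + 4*l + 5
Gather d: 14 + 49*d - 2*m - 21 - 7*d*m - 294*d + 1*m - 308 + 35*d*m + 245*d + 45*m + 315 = 28*d*m + 44*m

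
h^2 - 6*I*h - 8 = (h - 4*I)*(h - 2*I)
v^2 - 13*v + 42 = (v - 7)*(v - 6)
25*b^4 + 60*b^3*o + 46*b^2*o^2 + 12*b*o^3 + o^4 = (b + o)^2*(5*b + o)^2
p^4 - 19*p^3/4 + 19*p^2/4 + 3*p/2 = p*(p - 3)*(p - 2)*(p + 1/4)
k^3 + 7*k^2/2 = k^2*(k + 7/2)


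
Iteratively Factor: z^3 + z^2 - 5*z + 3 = (z - 1)*(z^2 + 2*z - 3) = (z - 1)^2*(z + 3)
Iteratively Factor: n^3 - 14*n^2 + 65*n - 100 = (n - 5)*(n^2 - 9*n + 20) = (n - 5)^2*(n - 4)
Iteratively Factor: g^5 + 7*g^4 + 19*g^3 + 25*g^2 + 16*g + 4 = (g + 1)*(g^4 + 6*g^3 + 13*g^2 + 12*g + 4) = (g + 1)*(g + 2)*(g^3 + 4*g^2 + 5*g + 2) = (g + 1)^2*(g + 2)*(g^2 + 3*g + 2) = (g + 1)^3*(g + 2)*(g + 2)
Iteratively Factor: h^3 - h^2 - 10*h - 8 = (h - 4)*(h^2 + 3*h + 2) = (h - 4)*(h + 1)*(h + 2)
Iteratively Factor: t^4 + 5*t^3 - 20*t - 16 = (t - 2)*(t^3 + 7*t^2 + 14*t + 8) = (t - 2)*(t + 1)*(t^2 + 6*t + 8) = (t - 2)*(t + 1)*(t + 2)*(t + 4)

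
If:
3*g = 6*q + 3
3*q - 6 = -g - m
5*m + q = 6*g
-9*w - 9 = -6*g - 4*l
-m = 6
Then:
No Solution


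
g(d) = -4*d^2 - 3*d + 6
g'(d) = -8*d - 3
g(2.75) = -32.50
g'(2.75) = -25.00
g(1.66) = -10.00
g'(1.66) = -16.28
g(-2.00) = -4.00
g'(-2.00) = 13.00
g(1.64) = -9.68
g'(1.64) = -16.12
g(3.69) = -59.53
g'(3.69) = -32.52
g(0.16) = 5.42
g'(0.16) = -4.28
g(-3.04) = -21.85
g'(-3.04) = 21.32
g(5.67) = -139.61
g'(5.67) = -48.36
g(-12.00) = -534.00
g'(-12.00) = 93.00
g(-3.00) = -21.00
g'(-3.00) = 21.00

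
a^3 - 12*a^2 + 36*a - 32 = (a - 8)*(a - 2)^2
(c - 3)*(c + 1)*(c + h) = c^3 + c^2*h - 2*c^2 - 2*c*h - 3*c - 3*h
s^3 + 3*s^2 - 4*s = s*(s - 1)*(s + 4)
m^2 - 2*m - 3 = (m - 3)*(m + 1)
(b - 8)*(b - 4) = b^2 - 12*b + 32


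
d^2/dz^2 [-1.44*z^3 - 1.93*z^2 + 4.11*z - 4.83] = -8.64*z - 3.86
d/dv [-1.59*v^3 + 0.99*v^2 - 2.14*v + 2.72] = -4.77*v^2 + 1.98*v - 2.14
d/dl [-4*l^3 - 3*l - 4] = -12*l^2 - 3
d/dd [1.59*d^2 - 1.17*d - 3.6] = 3.18*d - 1.17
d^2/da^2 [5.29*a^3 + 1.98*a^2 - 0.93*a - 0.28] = 31.74*a + 3.96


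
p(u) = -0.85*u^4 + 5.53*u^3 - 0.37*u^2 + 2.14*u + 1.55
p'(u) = -3.4*u^3 + 16.59*u^2 - 0.74*u + 2.14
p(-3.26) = -296.95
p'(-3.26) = 298.66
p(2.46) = 55.77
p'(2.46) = 50.10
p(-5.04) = -1275.06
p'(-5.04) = 862.56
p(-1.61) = -31.64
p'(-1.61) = 60.52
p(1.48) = 17.76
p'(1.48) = 26.36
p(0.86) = 6.17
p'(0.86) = 11.61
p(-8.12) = -6696.16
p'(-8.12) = 2922.32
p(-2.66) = -153.40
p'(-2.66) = 185.48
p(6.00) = 93.95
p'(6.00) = -139.46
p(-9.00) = -9655.90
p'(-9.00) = 3831.19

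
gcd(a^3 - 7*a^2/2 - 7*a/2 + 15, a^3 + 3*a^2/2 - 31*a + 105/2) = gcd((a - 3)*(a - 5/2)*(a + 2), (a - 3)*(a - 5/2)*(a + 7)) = a^2 - 11*a/2 + 15/2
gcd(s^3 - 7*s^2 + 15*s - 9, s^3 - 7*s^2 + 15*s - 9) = s^3 - 7*s^2 + 15*s - 9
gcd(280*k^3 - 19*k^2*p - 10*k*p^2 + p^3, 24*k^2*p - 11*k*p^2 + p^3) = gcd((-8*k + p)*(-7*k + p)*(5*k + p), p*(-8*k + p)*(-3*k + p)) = -8*k + p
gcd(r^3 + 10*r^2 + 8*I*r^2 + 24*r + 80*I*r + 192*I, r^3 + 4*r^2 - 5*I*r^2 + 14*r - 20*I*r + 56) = r + 4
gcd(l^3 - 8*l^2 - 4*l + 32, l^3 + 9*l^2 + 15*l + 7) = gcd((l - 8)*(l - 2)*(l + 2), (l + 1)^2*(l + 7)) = 1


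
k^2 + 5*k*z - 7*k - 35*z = (k - 7)*(k + 5*z)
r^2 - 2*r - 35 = (r - 7)*(r + 5)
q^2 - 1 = (q - 1)*(q + 1)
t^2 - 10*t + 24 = (t - 6)*(t - 4)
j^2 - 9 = (j - 3)*(j + 3)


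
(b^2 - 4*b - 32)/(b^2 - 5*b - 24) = (b + 4)/(b + 3)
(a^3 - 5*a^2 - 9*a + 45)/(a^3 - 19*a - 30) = (a - 3)/(a + 2)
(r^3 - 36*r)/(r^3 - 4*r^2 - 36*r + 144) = r/(r - 4)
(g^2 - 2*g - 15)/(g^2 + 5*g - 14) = (g^2 - 2*g - 15)/(g^2 + 5*g - 14)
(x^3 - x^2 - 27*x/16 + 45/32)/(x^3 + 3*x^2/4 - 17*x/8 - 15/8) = (x - 3/4)/(x + 1)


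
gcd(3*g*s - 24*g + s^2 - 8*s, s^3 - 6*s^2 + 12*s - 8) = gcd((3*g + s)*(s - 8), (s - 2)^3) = 1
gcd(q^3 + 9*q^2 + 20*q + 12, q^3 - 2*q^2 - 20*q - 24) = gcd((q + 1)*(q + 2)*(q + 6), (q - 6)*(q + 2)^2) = q + 2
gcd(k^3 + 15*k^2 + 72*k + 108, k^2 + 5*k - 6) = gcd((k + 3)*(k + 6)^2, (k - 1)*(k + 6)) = k + 6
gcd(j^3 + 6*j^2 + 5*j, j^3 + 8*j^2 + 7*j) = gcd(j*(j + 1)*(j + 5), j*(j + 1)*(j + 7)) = j^2 + j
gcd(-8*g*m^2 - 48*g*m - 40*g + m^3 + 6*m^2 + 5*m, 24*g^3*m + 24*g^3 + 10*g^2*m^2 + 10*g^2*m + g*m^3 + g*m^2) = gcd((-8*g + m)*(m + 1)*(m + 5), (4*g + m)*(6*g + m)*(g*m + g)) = m + 1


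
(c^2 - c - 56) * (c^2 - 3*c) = c^4 - 4*c^3 - 53*c^2 + 168*c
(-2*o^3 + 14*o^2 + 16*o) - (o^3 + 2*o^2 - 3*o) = -3*o^3 + 12*o^2 + 19*o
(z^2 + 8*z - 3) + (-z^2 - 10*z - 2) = -2*z - 5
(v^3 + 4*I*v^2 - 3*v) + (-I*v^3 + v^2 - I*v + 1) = v^3 - I*v^3 + v^2 + 4*I*v^2 - 3*v - I*v + 1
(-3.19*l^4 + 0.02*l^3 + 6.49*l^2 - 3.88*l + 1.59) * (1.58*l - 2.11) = -5.0402*l^5 + 6.7625*l^4 + 10.212*l^3 - 19.8243*l^2 + 10.699*l - 3.3549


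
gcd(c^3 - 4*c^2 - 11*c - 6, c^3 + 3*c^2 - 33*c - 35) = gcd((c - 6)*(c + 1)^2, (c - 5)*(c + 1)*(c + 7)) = c + 1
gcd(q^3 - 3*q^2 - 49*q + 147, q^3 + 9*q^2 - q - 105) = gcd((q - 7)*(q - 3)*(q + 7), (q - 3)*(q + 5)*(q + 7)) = q^2 + 4*q - 21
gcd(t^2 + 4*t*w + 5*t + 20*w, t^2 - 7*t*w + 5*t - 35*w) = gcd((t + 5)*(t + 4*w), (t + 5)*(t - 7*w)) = t + 5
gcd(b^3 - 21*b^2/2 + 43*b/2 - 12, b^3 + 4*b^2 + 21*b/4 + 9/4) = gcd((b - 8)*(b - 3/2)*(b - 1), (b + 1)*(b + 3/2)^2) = 1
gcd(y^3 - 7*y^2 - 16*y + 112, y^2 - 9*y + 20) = y - 4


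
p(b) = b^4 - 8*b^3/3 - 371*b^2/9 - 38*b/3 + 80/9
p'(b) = 4*b^3 - 8*b^2 - 742*b/9 - 38/3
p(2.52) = -287.16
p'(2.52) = -207.22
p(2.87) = -362.20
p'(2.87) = -220.62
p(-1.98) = -91.57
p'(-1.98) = 88.16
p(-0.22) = 9.71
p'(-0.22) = 5.04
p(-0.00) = 8.89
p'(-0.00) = -12.67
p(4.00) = -616.00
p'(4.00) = -214.44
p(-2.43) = -130.61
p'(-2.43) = 83.04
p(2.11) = -206.59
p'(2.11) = -184.67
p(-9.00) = 5288.89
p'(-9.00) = -2834.67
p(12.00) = 10048.89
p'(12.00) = 4758.00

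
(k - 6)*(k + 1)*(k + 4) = k^3 - k^2 - 26*k - 24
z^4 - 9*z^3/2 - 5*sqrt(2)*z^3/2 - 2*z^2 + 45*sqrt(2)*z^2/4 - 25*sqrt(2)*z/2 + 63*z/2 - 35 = (z - 5/2)*(z - 2)*(z - 7*sqrt(2)/2)*(z + sqrt(2))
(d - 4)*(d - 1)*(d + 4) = d^3 - d^2 - 16*d + 16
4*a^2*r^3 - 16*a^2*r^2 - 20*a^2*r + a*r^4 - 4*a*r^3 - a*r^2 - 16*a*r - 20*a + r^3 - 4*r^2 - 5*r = (4*a + r)*(r - 5)*(r + 1)*(a*r + 1)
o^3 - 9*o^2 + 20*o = o*(o - 5)*(o - 4)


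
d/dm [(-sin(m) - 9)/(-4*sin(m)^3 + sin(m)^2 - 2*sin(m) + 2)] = (-8*sin(m)^3 - 107*sin(m)^2 + 18*sin(m) - 20)*cos(m)/(4*sin(m)^3 - sin(m)^2 + 2*sin(m) - 2)^2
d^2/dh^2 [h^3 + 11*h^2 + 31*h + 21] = 6*h + 22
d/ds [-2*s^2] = -4*s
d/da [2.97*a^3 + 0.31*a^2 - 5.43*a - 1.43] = 8.91*a^2 + 0.62*a - 5.43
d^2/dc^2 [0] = 0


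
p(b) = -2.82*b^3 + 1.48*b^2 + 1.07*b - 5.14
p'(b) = -8.46*b^2 + 2.96*b + 1.07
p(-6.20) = 717.20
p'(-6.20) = -342.48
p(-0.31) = -5.25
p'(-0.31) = -0.66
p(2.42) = -33.85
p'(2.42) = -41.31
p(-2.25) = 32.07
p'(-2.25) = -48.42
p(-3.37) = 115.99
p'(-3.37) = -104.98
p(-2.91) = 73.77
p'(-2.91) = -79.18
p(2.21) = -25.99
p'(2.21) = -33.71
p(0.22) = -4.86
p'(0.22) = 1.31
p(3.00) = -64.75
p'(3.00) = -66.19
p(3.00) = -64.75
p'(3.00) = -66.19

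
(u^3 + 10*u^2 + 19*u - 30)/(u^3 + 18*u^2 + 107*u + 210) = (u - 1)/(u + 7)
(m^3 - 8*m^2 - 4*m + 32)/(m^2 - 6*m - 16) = m - 2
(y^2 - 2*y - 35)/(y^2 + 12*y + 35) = (y - 7)/(y + 7)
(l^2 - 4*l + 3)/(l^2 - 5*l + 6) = (l - 1)/(l - 2)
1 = 1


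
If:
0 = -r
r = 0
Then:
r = 0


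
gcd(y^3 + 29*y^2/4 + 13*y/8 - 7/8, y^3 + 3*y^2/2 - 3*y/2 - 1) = y + 1/2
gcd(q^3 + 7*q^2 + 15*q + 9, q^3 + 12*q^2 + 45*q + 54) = q^2 + 6*q + 9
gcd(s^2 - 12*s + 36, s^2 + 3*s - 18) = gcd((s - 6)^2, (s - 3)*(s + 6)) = 1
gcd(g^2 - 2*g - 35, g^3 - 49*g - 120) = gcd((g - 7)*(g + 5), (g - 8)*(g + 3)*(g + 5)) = g + 5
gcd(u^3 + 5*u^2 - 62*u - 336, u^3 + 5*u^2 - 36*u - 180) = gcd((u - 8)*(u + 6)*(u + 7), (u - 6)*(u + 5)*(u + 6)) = u + 6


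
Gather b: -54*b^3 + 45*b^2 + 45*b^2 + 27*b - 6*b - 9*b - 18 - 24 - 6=-54*b^3 + 90*b^2 + 12*b - 48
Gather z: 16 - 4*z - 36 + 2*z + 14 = -2*z - 6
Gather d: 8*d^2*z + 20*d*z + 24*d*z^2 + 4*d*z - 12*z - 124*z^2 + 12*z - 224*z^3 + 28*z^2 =8*d^2*z + d*(24*z^2 + 24*z) - 224*z^3 - 96*z^2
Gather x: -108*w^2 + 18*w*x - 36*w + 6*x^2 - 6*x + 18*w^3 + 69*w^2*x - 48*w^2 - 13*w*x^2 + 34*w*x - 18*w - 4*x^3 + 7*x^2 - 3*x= 18*w^3 - 156*w^2 - 54*w - 4*x^3 + x^2*(13 - 13*w) + x*(69*w^2 + 52*w - 9)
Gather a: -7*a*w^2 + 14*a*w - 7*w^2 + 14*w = a*(-7*w^2 + 14*w) - 7*w^2 + 14*w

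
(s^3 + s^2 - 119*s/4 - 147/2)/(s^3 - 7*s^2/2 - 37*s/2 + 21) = (s + 7/2)/(s - 1)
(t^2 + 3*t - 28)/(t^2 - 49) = (t - 4)/(t - 7)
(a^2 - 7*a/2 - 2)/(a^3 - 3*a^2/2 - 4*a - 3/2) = (a - 4)/(a^2 - 2*a - 3)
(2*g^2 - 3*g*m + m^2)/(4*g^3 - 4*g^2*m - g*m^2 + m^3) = 1/(2*g + m)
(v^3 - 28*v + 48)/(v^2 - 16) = (v^2 + 4*v - 12)/(v + 4)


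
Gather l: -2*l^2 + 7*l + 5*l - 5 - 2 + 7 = -2*l^2 + 12*l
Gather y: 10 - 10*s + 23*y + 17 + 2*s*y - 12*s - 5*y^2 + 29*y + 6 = -22*s - 5*y^2 + y*(2*s + 52) + 33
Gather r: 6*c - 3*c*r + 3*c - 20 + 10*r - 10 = 9*c + r*(10 - 3*c) - 30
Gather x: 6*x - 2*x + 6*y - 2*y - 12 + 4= 4*x + 4*y - 8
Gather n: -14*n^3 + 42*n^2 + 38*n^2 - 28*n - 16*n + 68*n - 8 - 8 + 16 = -14*n^3 + 80*n^2 + 24*n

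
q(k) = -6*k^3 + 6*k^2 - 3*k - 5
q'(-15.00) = -4233.00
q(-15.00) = 21640.00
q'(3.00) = -129.00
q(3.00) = -122.00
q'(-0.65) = -18.40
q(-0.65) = 1.13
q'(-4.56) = -432.00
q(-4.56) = 702.35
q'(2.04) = -53.43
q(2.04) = -37.09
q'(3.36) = -165.89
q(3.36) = -174.94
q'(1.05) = -10.24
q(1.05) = -8.48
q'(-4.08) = -351.60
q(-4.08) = 514.62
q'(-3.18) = -223.18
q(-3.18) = 258.16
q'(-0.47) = -12.62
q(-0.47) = -1.64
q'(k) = -18*k^2 + 12*k - 3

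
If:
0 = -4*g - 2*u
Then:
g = -u/2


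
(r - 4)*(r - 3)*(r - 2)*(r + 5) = r^4 - 4*r^3 - 19*r^2 + 106*r - 120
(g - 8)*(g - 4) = g^2 - 12*g + 32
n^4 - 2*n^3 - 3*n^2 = n^2*(n - 3)*(n + 1)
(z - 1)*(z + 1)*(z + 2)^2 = z^4 + 4*z^3 + 3*z^2 - 4*z - 4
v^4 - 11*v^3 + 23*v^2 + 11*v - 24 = (v - 8)*(v - 3)*(v - 1)*(v + 1)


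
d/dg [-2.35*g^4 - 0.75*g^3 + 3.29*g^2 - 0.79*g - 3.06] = -9.4*g^3 - 2.25*g^2 + 6.58*g - 0.79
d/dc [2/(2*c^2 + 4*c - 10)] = 2*(-c - 1)/(c^2 + 2*c - 5)^2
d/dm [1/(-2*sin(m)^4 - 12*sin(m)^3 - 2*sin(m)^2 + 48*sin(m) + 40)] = (2*sin(m)^3 + 9*sin(m)^2 + sin(m) - 12)*cos(m)/(sin(m)^4 + 6*sin(m)^3 + sin(m)^2 - 24*sin(m) - 20)^2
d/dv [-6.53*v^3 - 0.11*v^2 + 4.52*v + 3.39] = -19.59*v^2 - 0.22*v + 4.52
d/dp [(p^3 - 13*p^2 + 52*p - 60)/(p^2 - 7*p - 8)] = (p^4 - 14*p^3 + 15*p^2 + 328*p - 836)/(p^4 - 14*p^3 + 33*p^2 + 112*p + 64)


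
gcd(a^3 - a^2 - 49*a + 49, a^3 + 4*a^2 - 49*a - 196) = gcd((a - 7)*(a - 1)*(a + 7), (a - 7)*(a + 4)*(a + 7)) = a^2 - 49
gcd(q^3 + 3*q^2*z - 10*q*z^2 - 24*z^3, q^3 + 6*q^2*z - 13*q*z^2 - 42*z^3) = -q^2 + q*z + 6*z^2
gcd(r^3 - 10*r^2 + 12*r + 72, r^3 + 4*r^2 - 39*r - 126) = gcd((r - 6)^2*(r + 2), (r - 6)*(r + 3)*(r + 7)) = r - 6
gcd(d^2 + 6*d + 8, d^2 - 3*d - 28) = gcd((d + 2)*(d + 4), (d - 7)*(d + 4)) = d + 4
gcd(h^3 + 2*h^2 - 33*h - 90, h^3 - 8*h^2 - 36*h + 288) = h - 6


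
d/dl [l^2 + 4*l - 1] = 2*l + 4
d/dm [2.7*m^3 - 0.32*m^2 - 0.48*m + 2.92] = 8.1*m^2 - 0.64*m - 0.48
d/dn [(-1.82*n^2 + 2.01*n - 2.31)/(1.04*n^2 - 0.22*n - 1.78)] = (-1.69*n^2 + 11.284*n - 4.086)/(1.0816*n^4 - 0.4576*n^3 - 3.654*n^2 + 0.7832*n + 3.1684)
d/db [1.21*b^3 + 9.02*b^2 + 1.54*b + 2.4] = 3.63*b^2 + 18.04*b + 1.54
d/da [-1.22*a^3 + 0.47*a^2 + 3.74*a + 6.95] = -3.66*a^2 + 0.94*a + 3.74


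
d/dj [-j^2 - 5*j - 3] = -2*j - 5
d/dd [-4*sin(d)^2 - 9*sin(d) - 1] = -(8*sin(d) + 9)*cos(d)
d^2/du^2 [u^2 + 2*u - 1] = 2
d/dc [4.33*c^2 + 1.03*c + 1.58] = 8.66*c + 1.03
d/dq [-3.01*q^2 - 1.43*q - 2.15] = -6.02*q - 1.43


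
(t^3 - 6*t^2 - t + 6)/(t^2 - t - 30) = (t^2 - 1)/(t + 5)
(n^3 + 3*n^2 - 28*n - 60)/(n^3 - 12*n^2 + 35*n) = (n^2 + 8*n + 12)/(n*(n - 7))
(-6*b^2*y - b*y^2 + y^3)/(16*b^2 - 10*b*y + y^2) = y*(-6*b^2 - b*y + y^2)/(16*b^2 - 10*b*y + y^2)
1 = 1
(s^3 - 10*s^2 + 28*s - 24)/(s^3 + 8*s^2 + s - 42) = (s^2 - 8*s + 12)/(s^2 + 10*s + 21)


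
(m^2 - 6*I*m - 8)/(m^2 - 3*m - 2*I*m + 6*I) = (m - 4*I)/(m - 3)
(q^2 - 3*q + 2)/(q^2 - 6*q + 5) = (q - 2)/(q - 5)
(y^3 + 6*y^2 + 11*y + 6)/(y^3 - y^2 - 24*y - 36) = (y + 1)/(y - 6)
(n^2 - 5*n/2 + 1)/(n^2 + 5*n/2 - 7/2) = (2*n^2 - 5*n + 2)/(2*n^2 + 5*n - 7)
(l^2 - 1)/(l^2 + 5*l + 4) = (l - 1)/(l + 4)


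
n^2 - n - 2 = (n - 2)*(n + 1)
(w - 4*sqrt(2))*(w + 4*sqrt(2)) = w^2 - 32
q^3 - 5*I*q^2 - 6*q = q*(q - 3*I)*(q - 2*I)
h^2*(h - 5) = h^3 - 5*h^2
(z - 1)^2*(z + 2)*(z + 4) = z^4 + 4*z^3 - 3*z^2 - 10*z + 8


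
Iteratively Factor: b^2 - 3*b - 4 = (b + 1)*(b - 4)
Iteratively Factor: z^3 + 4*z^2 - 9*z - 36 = (z + 3)*(z^2 + z - 12) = (z + 3)*(z + 4)*(z - 3)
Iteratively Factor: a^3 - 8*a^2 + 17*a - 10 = (a - 1)*(a^2 - 7*a + 10) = (a - 2)*(a - 1)*(a - 5)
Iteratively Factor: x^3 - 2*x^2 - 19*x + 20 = (x - 1)*(x^2 - x - 20) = (x - 1)*(x + 4)*(x - 5)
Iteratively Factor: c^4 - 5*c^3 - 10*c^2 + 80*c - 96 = (c - 4)*(c^3 - c^2 - 14*c + 24) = (c - 4)*(c - 3)*(c^2 + 2*c - 8) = (c - 4)*(c - 3)*(c + 4)*(c - 2)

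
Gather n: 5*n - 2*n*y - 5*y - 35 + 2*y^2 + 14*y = n*(5 - 2*y) + 2*y^2 + 9*y - 35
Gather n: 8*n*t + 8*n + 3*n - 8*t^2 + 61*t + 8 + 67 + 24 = n*(8*t + 11) - 8*t^2 + 61*t + 99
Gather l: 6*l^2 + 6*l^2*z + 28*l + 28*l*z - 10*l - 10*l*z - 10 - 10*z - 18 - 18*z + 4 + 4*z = l^2*(6*z + 6) + l*(18*z + 18) - 24*z - 24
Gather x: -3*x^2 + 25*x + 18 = -3*x^2 + 25*x + 18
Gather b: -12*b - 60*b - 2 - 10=-72*b - 12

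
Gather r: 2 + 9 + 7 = 18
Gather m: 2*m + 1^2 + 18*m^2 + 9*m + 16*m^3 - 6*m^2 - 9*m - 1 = 16*m^3 + 12*m^2 + 2*m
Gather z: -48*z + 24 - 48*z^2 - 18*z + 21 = -48*z^2 - 66*z + 45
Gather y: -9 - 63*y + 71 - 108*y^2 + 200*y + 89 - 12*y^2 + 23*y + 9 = -120*y^2 + 160*y + 160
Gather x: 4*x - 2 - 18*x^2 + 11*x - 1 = -18*x^2 + 15*x - 3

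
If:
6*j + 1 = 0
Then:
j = -1/6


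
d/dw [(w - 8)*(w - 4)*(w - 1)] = 3*w^2 - 26*w + 44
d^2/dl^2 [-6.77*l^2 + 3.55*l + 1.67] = -13.5400000000000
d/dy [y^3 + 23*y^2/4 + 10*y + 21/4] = 3*y^2 + 23*y/2 + 10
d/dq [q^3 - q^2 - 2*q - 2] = 3*q^2 - 2*q - 2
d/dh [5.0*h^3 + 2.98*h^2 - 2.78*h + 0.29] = 15.0*h^2 + 5.96*h - 2.78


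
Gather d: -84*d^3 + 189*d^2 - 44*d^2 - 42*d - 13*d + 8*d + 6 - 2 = -84*d^3 + 145*d^2 - 47*d + 4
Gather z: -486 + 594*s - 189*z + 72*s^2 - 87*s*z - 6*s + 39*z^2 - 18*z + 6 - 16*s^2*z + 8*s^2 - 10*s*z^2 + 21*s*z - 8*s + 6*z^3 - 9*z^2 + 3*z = 80*s^2 + 580*s + 6*z^3 + z^2*(30 - 10*s) + z*(-16*s^2 - 66*s - 204) - 480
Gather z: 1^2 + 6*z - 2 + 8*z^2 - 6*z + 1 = 8*z^2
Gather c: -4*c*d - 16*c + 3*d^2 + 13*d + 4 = c*(-4*d - 16) + 3*d^2 + 13*d + 4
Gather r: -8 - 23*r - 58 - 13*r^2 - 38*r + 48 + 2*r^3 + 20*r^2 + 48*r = 2*r^3 + 7*r^2 - 13*r - 18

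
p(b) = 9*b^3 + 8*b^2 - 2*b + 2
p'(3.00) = 289.00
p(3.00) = 311.00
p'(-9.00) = 2041.00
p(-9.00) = -5893.00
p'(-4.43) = 456.99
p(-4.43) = -614.59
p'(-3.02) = 195.93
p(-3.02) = -166.89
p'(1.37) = 70.60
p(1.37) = 37.42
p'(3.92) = 475.61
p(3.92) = 659.22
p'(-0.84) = 3.61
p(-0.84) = 3.99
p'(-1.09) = 12.64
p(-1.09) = 2.03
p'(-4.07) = 380.13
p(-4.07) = -464.11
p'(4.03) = 500.98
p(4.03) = 712.92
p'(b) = 27*b^2 + 16*b - 2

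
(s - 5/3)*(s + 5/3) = s^2 - 25/9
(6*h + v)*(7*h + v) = 42*h^2 + 13*h*v + v^2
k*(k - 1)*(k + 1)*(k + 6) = k^4 + 6*k^3 - k^2 - 6*k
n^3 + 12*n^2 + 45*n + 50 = (n + 2)*(n + 5)^2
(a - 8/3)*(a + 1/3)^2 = a^3 - 2*a^2 - 5*a/3 - 8/27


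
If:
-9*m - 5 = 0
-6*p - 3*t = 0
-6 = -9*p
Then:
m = -5/9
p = 2/3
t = -4/3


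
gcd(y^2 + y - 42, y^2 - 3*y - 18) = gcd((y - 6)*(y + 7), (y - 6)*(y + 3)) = y - 6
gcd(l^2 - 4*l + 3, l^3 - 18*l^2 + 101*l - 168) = l - 3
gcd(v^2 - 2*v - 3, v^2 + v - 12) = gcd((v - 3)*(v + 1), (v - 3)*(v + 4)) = v - 3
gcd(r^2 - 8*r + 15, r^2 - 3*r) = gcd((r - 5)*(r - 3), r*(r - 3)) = r - 3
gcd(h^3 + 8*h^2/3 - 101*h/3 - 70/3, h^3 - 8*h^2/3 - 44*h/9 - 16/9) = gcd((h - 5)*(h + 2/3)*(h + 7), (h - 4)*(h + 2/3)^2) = h + 2/3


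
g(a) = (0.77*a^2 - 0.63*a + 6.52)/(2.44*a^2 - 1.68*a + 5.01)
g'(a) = (1.68 - 4.88*a)*(0.77*a^2 - 0.63*a + 6.52)/(2.44*a^2 - 1.68*a + 5.01)^2 + (1.54*a - 0.63)/(2.44*a^2 - 1.68*a + 5.01) = (0.243600000000001*a^2 - 24.1022*a + 7.7973)/(5.9536*a^4 - 8.1984*a^3 + 27.2712*a^2 - 16.8336*a + 25.1001)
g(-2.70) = 0.51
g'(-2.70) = 0.10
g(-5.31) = 0.38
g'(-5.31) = 0.02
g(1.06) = 1.13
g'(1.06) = -0.49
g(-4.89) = 0.39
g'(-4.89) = 0.03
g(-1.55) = 0.69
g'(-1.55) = 0.25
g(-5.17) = 0.38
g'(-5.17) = 0.02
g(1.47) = 0.93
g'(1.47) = -0.44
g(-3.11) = 0.47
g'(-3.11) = 0.07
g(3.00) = 0.53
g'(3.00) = -0.13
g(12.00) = 0.33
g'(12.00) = -0.00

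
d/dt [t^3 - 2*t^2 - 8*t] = 3*t^2 - 4*t - 8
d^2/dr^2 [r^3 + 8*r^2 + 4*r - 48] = 6*r + 16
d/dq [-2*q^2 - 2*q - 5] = -4*q - 2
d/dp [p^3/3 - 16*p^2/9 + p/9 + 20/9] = p^2 - 32*p/9 + 1/9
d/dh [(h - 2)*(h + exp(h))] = h + (h - 2)*(exp(h) + 1) + exp(h)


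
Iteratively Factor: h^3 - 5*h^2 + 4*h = (h - 4)*(h^2 - h) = (h - 4)*(h - 1)*(h)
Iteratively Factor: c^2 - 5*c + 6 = (c - 2)*(c - 3)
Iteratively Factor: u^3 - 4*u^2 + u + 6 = (u - 3)*(u^2 - u - 2) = (u - 3)*(u + 1)*(u - 2)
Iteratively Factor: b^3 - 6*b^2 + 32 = (b + 2)*(b^2 - 8*b + 16) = (b - 4)*(b + 2)*(b - 4)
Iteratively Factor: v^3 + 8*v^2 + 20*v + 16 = (v + 4)*(v^2 + 4*v + 4) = (v + 2)*(v + 4)*(v + 2)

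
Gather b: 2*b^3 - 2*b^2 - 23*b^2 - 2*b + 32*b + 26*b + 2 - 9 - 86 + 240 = 2*b^3 - 25*b^2 + 56*b + 147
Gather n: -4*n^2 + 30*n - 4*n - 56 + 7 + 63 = -4*n^2 + 26*n + 14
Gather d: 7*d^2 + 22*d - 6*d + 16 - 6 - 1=7*d^2 + 16*d + 9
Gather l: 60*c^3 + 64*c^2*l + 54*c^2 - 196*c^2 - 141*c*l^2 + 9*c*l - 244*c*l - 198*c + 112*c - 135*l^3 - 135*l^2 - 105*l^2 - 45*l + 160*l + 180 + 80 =60*c^3 - 142*c^2 - 86*c - 135*l^3 + l^2*(-141*c - 240) + l*(64*c^2 - 235*c + 115) + 260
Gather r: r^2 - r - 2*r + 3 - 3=r^2 - 3*r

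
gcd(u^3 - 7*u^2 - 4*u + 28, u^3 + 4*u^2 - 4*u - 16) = u^2 - 4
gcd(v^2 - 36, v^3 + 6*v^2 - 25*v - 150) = v + 6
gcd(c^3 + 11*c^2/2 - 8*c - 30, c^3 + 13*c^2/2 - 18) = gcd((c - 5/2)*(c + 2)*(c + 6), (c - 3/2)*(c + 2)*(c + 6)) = c^2 + 8*c + 12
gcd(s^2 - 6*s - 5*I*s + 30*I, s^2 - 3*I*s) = 1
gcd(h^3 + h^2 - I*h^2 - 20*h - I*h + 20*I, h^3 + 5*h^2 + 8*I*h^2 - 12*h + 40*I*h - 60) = h + 5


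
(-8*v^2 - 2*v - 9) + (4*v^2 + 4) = -4*v^2 - 2*v - 5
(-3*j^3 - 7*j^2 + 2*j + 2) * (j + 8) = -3*j^4 - 31*j^3 - 54*j^2 + 18*j + 16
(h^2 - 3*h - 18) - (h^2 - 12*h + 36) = 9*h - 54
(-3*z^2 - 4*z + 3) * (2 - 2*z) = 6*z^3 + 2*z^2 - 14*z + 6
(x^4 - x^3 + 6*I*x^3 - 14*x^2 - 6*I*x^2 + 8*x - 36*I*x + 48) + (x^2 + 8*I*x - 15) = x^4 - x^3 + 6*I*x^3 - 13*x^2 - 6*I*x^2 + 8*x - 28*I*x + 33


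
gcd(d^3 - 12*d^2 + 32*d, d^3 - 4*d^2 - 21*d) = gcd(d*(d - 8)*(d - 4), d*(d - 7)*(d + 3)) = d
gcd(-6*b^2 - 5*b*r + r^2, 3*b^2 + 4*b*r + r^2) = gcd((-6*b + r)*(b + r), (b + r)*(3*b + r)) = b + r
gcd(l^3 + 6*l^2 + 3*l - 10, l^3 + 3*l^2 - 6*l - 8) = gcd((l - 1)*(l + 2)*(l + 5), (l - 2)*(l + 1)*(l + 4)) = 1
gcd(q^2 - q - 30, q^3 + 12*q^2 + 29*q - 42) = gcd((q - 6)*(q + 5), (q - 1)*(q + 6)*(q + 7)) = 1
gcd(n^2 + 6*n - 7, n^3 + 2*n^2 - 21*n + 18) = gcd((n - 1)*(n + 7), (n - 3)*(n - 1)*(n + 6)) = n - 1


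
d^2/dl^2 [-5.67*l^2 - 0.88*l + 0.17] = -11.3400000000000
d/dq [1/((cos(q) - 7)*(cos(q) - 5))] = 2*(cos(q) - 6)*sin(q)/((cos(q) - 7)^2*(cos(q) - 5)^2)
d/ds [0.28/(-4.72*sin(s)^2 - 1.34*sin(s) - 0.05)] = (2.6432*sin(s) + 0.3752)*cos(s)/(4.72*sin(s)^2 + 1.34*sin(s) + 0.05)^2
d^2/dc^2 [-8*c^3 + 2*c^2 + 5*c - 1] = 4 - 48*c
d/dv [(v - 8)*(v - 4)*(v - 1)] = 3*v^2 - 26*v + 44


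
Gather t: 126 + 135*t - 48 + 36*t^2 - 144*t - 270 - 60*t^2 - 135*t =-24*t^2 - 144*t - 192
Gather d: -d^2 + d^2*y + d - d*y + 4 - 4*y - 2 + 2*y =d^2*(y - 1) + d*(1 - y) - 2*y + 2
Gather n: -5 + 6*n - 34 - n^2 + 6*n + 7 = -n^2 + 12*n - 32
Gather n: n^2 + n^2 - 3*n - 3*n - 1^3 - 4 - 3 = 2*n^2 - 6*n - 8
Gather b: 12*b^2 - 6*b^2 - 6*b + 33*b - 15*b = 6*b^2 + 12*b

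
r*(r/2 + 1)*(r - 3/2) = r^3/2 + r^2/4 - 3*r/2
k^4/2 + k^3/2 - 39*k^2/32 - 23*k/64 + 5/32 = (k/2 + 1/4)*(k - 5/4)*(k - 1/4)*(k + 2)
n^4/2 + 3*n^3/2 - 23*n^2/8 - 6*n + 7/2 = (n/2 + 1)*(n - 2)*(n - 1/2)*(n + 7/2)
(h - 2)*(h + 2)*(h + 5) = h^3 + 5*h^2 - 4*h - 20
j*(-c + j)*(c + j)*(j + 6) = -c^2*j^2 - 6*c^2*j + j^4 + 6*j^3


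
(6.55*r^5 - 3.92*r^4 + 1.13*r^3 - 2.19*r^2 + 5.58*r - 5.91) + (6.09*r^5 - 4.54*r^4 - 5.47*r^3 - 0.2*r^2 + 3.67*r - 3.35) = 12.64*r^5 - 8.46*r^4 - 4.34*r^3 - 2.39*r^2 + 9.25*r - 9.26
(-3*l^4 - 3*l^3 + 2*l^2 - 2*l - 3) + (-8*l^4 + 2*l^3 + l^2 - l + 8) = -11*l^4 - l^3 + 3*l^2 - 3*l + 5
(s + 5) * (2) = 2*s + 10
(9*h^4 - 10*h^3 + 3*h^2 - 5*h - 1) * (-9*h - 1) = -81*h^5 + 81*h^4 - 17*h^3 + 42*h^2 + 14*h + 1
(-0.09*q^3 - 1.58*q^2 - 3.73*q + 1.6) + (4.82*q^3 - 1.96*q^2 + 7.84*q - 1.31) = 4.73*q^3 - 3.54*q^2 + 4.11*q + 0.29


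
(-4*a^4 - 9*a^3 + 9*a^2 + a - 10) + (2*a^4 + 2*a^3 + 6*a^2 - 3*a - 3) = -2*a^4 - 7*a^3 + 15*a^2 - 2*a - 13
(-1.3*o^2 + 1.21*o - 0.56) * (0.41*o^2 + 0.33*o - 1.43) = -0.533*o^4 + 0.0670999999999999*o^3 + 2.0287*o^2 - 1.9151*o + 0.8008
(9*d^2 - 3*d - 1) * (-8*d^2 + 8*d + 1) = -72*d^4 + 96*d^3 - 7*d^2 - 11*d - 1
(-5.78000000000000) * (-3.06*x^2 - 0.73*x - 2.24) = 17.6868*x^2 + 4.2194*x + 12.9472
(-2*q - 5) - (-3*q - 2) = q - 3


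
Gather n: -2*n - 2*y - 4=-2*n - 2*y - 4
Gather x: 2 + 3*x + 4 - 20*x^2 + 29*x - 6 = -20*x^2 + 32*x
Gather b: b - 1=b - 1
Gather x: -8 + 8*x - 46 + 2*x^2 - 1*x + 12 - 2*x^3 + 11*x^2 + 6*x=-2*x^3 + 13*x^2 + 13*x - 42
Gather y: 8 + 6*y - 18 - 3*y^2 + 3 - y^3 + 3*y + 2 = -y^3 - 3*y^2 + 9*y - 5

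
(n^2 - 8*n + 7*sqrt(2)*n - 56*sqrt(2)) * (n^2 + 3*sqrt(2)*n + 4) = n^4 - 8*n^3 + 10*sqrt(2)*n^3 - 80*sqrt(2)*n^2 + 46*n^2 - 368*n + 28*sqrt(2)*n - 224*sqrt(2)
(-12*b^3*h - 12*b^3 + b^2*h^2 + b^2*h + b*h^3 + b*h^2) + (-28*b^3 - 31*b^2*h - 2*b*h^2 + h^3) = -12*b^3*h - 40*b^3 + b^2*h^2 - 30*b^2*h + b*h^3 - b*h^2 + h^3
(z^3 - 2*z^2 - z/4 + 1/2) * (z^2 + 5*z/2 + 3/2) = z^5 + z^4/2 - 15*z^3/4 - 25*z^2/8 + 7*z/8 + 3/4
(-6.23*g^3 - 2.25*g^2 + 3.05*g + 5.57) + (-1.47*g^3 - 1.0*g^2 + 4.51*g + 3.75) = -7.7*g^3 - 3.25*g^2 + 7.56*g + 9.32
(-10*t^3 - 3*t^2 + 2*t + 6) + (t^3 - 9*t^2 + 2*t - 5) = -9*t^3 - 12*t^2 + 4*t + 1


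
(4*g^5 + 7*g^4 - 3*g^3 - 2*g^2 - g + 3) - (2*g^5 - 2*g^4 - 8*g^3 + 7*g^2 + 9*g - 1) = 2*g^5 + 9*g^4 + 5*g^3 - 9*g^2 - 10*g + 4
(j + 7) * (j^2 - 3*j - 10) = j^3 + 4*j^2 - 31*j - 70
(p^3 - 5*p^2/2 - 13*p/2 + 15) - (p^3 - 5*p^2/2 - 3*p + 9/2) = 21/2 - 7*p/2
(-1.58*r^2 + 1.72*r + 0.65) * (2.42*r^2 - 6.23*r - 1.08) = -3.8236*r^4 + 14.0058*r^3 - 7.4362*r^2 - 5.9071*r - 0.702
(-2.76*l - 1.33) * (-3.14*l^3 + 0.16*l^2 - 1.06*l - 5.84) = 8.6664*l^4 + 3.7346*l^3 + 2.7128*l^2 + 17.5282*l + 7.7672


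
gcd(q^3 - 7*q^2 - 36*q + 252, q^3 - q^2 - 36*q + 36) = q^2 - 36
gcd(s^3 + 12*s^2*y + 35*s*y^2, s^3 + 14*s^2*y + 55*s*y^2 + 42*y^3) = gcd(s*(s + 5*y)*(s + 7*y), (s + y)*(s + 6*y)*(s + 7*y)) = s + 7*y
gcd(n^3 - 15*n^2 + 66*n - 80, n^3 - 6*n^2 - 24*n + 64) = n^2 - 10*n + 16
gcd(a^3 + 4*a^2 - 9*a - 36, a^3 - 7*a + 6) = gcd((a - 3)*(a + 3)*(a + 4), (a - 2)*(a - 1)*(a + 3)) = a + 3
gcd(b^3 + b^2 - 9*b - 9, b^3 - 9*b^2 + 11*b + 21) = b^2 - 2*b - 3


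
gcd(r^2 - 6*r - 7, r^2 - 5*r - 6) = r + 1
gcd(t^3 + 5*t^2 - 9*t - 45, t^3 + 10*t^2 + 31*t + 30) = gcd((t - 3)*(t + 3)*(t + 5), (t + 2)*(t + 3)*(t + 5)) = t^2 + 8*t + 15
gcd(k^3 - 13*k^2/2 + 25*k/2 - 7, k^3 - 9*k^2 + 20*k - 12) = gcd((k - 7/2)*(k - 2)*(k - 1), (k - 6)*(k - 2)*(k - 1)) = k^2 - 3*k + 2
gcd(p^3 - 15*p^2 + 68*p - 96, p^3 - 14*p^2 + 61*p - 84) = p^2 - 7*p + 12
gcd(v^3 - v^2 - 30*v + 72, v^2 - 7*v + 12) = v^2 - 7*v + 12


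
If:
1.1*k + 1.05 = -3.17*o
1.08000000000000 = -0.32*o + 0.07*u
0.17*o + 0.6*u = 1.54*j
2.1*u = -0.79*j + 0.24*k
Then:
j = 0.01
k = 8.18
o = -3.17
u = 0.93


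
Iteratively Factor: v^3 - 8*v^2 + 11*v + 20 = (v + 1)*(v^2 - 9*v + 20) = (v - 4)*(v + 1)*(v - 5)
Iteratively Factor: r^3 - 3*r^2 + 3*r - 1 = (r - 1)*(r^2 - 2*r + 1) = (r - 1)^2*(r - 1)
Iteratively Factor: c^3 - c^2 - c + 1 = (c - 1)*(c^2 - 1) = (c - 1)^2*(c + 1)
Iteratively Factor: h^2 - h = (h)*(h - 1)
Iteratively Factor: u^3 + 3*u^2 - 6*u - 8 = (u + 1)*(u^2 + 2*u - 8) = (u - 2)*(u + 1)*(u + 4)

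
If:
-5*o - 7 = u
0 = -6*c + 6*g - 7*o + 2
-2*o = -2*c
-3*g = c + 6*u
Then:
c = -86/45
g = -604/135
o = -86/45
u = 23/9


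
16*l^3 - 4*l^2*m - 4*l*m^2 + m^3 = (-4*l + m)*(-2*l + m)*(2*l + m)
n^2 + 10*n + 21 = (n + 3)*(n + 7)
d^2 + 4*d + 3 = (d + 1)*(d + 3)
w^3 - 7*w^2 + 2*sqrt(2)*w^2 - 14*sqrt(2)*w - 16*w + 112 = (w - 7)*(w - 2*sqrt(2))*(w + 4*sqrt(2))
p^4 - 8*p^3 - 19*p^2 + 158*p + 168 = (p - 7)*(p - 6)*(p + 1)*(p + 4)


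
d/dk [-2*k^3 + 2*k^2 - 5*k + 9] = -6*k^2 + 4*k - 5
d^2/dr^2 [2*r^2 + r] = 4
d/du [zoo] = 0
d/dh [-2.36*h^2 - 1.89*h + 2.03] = -4.72*h - 1.89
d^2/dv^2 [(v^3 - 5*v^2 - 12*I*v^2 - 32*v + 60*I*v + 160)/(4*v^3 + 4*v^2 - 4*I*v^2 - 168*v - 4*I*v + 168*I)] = (v^6*(-6 - 11*I) + v^5*(30 + 183*I) + v^4*(450 - 1503*I) + v^3*(-2518 + 2473*I) + v^2*(-5796 + 3474*I) + v*(-14340 - 4008*I) + 179684 - 31080*I)/(2*v^9 + v^8*(6 - 6*I) + v^7*(-252 - 18*I) + v^6*(-520 + 740*I) + v^5*(11070 + 1512*I) + v^4*(12090 - 31242*I) + v^3*(-179172 - 32254*I) + v^2*(-31752 + 454860*I) + v*(444528 + 10584*I) - 148176*I)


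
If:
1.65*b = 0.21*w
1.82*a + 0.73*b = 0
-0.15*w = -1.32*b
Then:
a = 0.00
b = 0.00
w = 0.00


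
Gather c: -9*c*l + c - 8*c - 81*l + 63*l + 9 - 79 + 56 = c*(-9*l - 7) - 18*l - 14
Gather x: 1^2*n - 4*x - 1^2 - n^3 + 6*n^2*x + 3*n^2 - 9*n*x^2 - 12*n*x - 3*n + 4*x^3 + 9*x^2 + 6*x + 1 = -n^3 + 3*n^2 - 2*n + 4*x^3 + x^2*(9 - 9*n) + x*(6*n^2 - 12*n + 2)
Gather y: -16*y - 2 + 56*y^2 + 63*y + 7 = 56*y^2 + 47*y + 5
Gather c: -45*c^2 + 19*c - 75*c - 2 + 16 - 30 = -45*c^2 - 56*c - 16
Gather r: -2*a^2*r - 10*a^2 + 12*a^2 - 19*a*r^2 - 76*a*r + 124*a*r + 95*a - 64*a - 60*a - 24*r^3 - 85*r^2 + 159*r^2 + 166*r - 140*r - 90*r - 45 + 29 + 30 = 2*a^2 - 29*a - 24*r^3 + r^2*(74 - 19*a) + r*(-2*a^2 + 48*a - 64) + 14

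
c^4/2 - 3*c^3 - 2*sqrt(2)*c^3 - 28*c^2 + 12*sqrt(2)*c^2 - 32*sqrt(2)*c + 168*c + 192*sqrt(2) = (c/2 + sqrt(2))*(c - 6)*(c - 8*sqrt(2))*(c + 2*sqrt(2))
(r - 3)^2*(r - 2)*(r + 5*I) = r^4 - 8*r^3 + 5*I*r^3 + 21*r^2 - 40*I*r^2 - 18*r + 105*I*r - 90*I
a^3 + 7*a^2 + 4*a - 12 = (a - 1)*(a + 2)*(a + 6)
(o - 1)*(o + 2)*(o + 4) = o^3 + 5*o^2 + 2*o - 8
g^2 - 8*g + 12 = (g - 6)*(g - 2)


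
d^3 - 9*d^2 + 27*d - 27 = (d - 3)^3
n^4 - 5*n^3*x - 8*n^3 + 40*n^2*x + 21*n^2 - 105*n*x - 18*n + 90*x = (n - 3)^2*(n - 2)*(n - 5*x)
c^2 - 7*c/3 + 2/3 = (c - 2)*(c - 1/3)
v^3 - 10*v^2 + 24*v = v*(v - 6)*(v - 4)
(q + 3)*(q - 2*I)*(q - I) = q^3 + 3*q^2 - 3*I*q^2 - 2*q - 9*I*q - 6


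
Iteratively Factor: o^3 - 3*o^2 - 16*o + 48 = (o - 4)*(o^2 + o - 12) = (o - 4)*(o - 3)*(o + 4)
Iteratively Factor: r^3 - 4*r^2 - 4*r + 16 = (r + 2)*(r^2 - 6*r + 8) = (r - 4)*(r + 2)*(r - 2)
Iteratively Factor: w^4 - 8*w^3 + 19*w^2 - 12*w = (w)*(w^3 - 8*w^2 + 19*w - 12) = w*(w - 1)*(w^2 - 7*w + 12) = w*(w - 4)*(w - 1)*(w - 3)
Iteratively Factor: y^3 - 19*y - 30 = (y + 2)*(y^2 - 2*y - 15) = (y - 5)*(y + 2)*(y + 3)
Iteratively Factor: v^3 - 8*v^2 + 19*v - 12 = (v - 3)*(v^2 - 5*v + 4) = (v - 3)*(v - 1)*(v - 4)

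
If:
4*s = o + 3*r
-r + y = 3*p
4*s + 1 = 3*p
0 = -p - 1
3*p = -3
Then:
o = -3*y - 13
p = -1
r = y + 3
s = -1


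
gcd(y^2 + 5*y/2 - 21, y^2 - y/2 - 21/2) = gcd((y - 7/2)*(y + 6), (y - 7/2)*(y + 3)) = y - 7/2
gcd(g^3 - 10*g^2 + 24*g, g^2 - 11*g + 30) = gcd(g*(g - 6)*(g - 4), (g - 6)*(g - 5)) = g - 6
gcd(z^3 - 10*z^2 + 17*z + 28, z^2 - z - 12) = z - 4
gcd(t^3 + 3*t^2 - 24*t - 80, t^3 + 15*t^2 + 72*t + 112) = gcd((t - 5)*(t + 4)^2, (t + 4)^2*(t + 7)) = t^2 + 8*t + 16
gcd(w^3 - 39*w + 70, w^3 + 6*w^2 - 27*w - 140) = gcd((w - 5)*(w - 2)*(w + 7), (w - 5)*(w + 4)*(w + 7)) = w^2 + 2*w - 35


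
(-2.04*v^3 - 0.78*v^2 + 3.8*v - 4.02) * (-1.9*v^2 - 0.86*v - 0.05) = 3.876*v^5 + 3.2364*v^4 - 6.4472*v^3 + 4.409*v^2 + 3.2672*v + 0.201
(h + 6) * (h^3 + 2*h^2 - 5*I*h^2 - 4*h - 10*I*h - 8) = h^4 + 8*h^3 - 5*I*h^3 + 8*h^2 - 40*I*h^2 - 32*h - 60*I*h - 48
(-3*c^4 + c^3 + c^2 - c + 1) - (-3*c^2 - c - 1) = -3*c^4 + c^3 + 4*c^2 + 2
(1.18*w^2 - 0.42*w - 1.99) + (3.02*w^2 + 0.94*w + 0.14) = 4.2*w^2 + 0.52*w - 1.85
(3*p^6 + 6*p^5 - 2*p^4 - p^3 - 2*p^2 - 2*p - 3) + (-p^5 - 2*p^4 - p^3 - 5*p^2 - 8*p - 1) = 3*p^6 + 5*p^5 - 4*p^4 - 2*p^3 - 7*p^2 - 10*p - 4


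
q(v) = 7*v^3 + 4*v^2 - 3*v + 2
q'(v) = 21*v^2 + 8*v - 3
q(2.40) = 114.61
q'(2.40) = 137.16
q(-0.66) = 3.71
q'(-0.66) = 0.87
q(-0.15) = 2.52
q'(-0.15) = -3.73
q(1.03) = 10.80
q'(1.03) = 27.52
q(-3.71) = -289.27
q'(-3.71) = 256.37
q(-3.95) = -355.15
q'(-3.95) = 293.05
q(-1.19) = -0.56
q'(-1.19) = 17.22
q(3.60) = 369.63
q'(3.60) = 297.96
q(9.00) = 5402.00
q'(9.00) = 1770.00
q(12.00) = 12638.00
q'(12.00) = 3117.00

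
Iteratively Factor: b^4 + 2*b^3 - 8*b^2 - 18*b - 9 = (b - 3)*(b^3 + 5*b^2 + 7*b + 3) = (b - 3)*(b + 3)*(b^2 + 2*b + 1) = (b - 3)*(b + 1)*(b + 3)*(b + 1)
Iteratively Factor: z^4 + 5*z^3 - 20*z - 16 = (z - 2)*(z^3 + 7*z^2 + 14*z + 8) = (z - 2)*(z + 1)*(z^2 + 6*z + 8) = (z - 2)*(z + 1)*(z + 2)*(z + 4)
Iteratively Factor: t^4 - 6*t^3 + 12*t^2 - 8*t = (t - 2)*(t^3 - 4*t^2 + 4*t) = (t - 2)^2*(t^2 - 2*t) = (t - 2)^3*(t)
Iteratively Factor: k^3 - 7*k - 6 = (k + 1)*(k^2 - k - 6) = (k + 1)*(k + 2)*(k - 3)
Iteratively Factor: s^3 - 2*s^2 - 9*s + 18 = (s - 2)*(s^2 - 9) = (s - 2)*(s + 3)*(s - 3)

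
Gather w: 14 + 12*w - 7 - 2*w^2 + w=-2*w^2 + 13*w + 7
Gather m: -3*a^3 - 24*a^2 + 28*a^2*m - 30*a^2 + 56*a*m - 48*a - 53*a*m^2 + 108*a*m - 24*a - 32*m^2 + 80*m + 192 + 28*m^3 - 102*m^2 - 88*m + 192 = -3*a^3 - 54*a^2 - 72*a + 28*m^3 + m^2*(-53*a - 134) + m*(28*a^2 + 164*a - 8) + 384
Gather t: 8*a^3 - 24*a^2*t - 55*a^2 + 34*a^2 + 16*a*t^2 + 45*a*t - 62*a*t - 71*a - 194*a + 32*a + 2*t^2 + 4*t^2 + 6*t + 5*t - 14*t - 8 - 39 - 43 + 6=8*a^3 - 21*a^2 - 233*a + t^2*(16*a + 6) + t*(-24*a^2 - 17*a - 3) - 84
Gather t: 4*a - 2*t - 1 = 4*a - 2*t - 1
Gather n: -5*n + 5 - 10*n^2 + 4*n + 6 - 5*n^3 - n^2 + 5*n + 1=-5*n^3 - 11*n^2 + 4*n + 12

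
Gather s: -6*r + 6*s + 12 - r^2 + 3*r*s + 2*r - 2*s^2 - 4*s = -r^2 - 4*r - 2*s^2 + s*(3*r + 2) + 12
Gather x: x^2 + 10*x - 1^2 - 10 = x^2 + 10*x - 11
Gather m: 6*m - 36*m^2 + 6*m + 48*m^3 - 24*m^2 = 48*m^3 - 60*m^2 + 12*m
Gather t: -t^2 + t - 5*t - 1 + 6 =-t^2 - 4*t + 5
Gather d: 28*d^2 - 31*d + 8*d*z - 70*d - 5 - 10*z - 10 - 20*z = 28*d^2 + d*(8*z - 101) - 30*z - 15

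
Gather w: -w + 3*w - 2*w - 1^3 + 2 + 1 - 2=0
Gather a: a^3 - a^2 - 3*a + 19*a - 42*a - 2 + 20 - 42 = a^3 - a^2 - 26*a - 24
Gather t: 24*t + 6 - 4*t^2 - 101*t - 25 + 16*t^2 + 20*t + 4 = 12*t^2 - 57*t - 15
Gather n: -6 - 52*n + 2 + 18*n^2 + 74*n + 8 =18*n^2 + 22*n + 4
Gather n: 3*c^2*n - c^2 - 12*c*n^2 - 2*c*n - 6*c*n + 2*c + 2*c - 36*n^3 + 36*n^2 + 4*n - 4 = -c^2 + 4*c - 36*n^3 + n^2*(36 - 12*c) + n*(3*c^2 - 8*c + 4) - 4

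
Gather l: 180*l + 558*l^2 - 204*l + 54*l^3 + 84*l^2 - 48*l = 54*l^3 + 642*l^2 - 72*l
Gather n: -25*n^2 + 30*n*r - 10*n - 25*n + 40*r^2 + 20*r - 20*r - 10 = -25*n^2 + n*(30*r - 35) + 40*r^2 - 10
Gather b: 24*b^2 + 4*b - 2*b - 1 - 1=24*b^2 + 2*b - 2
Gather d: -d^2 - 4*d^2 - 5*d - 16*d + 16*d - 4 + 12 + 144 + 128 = -5*d^2 - 5*d + 280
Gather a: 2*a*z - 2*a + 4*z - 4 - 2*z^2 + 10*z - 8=a*(2*z - 2) - 2*z^2 + 14*z - 12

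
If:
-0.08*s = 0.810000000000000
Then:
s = -10.12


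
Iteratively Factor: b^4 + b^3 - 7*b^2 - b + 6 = (b - 2)*(b^3 + 3*b^2 - b - 3) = (b - 2)*(b + 1)*(b^2 + 2*b - 3) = (b - 2)*(b - 1)*(b + 1)*(b + 3)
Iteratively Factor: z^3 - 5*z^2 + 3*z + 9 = (z + 1)*(z^2 - 6*z + 9) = (z - 3)*(z + 1)*(z - 3)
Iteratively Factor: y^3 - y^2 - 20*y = (y)*(y^2 - y - 20) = y*(y + 4)*(y - 5)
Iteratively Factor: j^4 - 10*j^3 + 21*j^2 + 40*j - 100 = (j + 2)*(j^3 - 12*j^2 + 45*j - 50) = (j - 2)*(j + 2)*(j^2 - 10*j + 25) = (j - 5)*(j - 2)*(j + 2)*(j - 5)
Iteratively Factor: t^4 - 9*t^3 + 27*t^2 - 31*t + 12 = (t - 1)*(t^3 - 8*t^2 + 19*t - 12) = (t - 4)*(t - 1)*(t^2 - 4*t + 3) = (t - 4)*(t - 3)*(t - 1)*(t - 1)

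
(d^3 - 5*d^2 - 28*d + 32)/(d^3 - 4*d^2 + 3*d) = (d^2 - 4*d - 32)/(d*(d - 3))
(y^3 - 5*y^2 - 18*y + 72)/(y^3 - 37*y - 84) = (y^2 - 9*y + 18)/(y^2 - 4*y - 21)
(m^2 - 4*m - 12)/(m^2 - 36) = (m + 2)/(m + 6)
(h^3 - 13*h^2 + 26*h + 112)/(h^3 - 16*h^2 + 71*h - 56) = (h + 2)/(h - 1)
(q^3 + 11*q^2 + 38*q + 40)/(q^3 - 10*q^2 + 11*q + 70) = (q^2 + 9*q + 20)/(q^2 - 12*q + 35)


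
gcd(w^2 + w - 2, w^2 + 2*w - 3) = w - 1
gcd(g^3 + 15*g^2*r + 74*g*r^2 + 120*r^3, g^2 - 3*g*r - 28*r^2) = g + 4*r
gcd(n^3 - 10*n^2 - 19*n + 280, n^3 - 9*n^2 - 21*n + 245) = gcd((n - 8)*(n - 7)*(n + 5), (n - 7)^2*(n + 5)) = n^2 - 2*n - 35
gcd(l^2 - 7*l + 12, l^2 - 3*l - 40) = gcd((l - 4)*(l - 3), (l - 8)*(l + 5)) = 1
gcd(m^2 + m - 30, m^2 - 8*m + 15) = m - 5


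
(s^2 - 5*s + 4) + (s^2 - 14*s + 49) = 2*s^2 - 19*s + 53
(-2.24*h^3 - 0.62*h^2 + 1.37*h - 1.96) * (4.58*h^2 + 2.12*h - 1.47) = -10.2592*h^5 - 7.5884*h^4 + 8.253*h^3 - 5.161*h^2 - 6.1691*h + 2.8812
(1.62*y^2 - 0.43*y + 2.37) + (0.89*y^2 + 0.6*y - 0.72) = 2.51*y^2 + 0.17*y + 1.65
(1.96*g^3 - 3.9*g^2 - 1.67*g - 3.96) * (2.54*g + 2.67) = 4.9784*g^4 - 4.6728*g^3 - 14.6548*g^2 - 14.5173*g - 10.5732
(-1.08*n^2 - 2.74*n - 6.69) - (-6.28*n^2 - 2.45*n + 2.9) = 5.2*n^2 - 0.29*n - 9.59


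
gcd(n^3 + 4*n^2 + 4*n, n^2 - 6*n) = n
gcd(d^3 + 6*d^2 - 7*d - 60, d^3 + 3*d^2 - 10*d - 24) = d^2 + d - 12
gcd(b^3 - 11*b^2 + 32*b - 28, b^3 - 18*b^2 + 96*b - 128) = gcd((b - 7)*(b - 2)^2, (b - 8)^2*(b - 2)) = b - 2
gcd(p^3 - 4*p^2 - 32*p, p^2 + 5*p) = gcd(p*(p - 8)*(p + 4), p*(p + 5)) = p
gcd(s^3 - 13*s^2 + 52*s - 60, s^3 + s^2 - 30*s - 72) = s - 6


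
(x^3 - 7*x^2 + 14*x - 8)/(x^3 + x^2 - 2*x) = (x^2 - 6*x + 8)/(x*(x + 2))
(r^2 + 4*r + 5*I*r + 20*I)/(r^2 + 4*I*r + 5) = (r + 4)/(r - I)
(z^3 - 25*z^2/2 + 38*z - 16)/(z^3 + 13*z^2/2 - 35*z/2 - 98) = (2*z^2 - 17*z + 8)/(2*z^2 + 21*z + 49)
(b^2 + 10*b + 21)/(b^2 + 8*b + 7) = (b + 3)/(b + 1)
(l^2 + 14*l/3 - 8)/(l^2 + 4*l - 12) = (l - 4/3)/(l - 2)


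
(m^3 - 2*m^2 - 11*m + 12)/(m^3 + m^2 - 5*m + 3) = (m - 4)/(m - 1)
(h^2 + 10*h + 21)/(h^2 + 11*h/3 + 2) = 3*(h + 7)/(3*h + 2)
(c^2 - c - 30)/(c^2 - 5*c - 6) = (c + 5)/(c + 1)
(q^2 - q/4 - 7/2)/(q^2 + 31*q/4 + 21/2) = (q - 2)/(q + 6)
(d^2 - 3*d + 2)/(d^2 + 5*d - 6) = (d - 2)/(d + 6)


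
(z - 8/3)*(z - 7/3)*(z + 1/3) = z^3 - 14*z^2/3 + 41*z/9 + 56/27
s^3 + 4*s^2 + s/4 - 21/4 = (s - 1)*(s + 3/2)*(s + 7/2)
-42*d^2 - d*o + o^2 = (-7*d + o)*(6*d + o)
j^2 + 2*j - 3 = (j - 1)*(j + 3)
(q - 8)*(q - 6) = q^2 - 14*q + 48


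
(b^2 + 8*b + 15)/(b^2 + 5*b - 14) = (b^2 + 8*b + 15)/(b^2 + 5*b - 14)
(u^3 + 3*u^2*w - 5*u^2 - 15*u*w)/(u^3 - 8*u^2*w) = (u^2 + 3*u*w - 5*u - 15*w)/(u*(u - 8*w))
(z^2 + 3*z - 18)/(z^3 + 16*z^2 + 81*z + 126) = (z - 3)/(z^2 + 10*z + 21)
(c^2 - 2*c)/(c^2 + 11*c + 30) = c*(c - 2)/(c^2 + 11*c + 30)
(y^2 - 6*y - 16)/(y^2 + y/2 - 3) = 2*(y - 8)/(2*y - 3)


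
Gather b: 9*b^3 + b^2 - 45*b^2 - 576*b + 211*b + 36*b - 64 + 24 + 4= 9*b^3 - 44*b^2 - 329*b - 36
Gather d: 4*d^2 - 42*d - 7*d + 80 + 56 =4*d^2 - 49*d + 136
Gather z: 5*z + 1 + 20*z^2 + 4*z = 20*z^2 + 9*z + 1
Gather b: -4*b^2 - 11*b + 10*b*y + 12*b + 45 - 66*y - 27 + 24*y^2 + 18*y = -4*b^2 + b*(10*y + 1) + 24*y^2 - 48*y + 18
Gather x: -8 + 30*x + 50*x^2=50*x^2 + 30*x - 8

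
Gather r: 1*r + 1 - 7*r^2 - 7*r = -7*r^2 - 6*r + 1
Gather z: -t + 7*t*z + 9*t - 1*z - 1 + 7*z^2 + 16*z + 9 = 8*t + 7*z^2 + z*(7*t + 15) + 8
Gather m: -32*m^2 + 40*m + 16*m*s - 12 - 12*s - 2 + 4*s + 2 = -32*m^2 + m*(16*s + 40) - 8*s - 12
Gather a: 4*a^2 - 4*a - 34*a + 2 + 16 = 4*a^2 - 38*a + 18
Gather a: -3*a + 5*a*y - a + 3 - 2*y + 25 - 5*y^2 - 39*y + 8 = a*(5*y - 4) - 5*y^2 - 41*y + 36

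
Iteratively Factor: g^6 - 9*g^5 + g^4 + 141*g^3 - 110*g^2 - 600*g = (g + 3)*(g^5 - 12*g^4 + 37*g^3 + 30*g^2 - 200*g) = (g + 2)*(g + 3)*(g^4 - 14*g^3 + 65*g^2 - 100*g) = g*(g + 2)*(g + 3)*(g^3 - 14*g^2 + 65*g - 100) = g*(g - 4)*(g + 2)*(g + 3)*(g^2 - 10*g + 25) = g*(g - 5)*(g - 4)*(g + 2)*(g + 3)*(g - 5)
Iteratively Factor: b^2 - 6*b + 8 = (b - 2)*(b - 4)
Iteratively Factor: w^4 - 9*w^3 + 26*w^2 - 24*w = (w - 4)*(w^3 - 5*w^2 + 6*w) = w*(w - 4)*(w^2 - 5*w + 6) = w*(w - 4)*(w - 2)*(w - 3)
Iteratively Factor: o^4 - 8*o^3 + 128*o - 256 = (o - 4)*(o^3 - 4*o^2 - 16*o + 64) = (o - 4)^2*(o^2 - 16) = (o - 4)^2*(o + 4)*(o - 4)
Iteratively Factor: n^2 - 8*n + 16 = (n - 4)*(n - 4)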